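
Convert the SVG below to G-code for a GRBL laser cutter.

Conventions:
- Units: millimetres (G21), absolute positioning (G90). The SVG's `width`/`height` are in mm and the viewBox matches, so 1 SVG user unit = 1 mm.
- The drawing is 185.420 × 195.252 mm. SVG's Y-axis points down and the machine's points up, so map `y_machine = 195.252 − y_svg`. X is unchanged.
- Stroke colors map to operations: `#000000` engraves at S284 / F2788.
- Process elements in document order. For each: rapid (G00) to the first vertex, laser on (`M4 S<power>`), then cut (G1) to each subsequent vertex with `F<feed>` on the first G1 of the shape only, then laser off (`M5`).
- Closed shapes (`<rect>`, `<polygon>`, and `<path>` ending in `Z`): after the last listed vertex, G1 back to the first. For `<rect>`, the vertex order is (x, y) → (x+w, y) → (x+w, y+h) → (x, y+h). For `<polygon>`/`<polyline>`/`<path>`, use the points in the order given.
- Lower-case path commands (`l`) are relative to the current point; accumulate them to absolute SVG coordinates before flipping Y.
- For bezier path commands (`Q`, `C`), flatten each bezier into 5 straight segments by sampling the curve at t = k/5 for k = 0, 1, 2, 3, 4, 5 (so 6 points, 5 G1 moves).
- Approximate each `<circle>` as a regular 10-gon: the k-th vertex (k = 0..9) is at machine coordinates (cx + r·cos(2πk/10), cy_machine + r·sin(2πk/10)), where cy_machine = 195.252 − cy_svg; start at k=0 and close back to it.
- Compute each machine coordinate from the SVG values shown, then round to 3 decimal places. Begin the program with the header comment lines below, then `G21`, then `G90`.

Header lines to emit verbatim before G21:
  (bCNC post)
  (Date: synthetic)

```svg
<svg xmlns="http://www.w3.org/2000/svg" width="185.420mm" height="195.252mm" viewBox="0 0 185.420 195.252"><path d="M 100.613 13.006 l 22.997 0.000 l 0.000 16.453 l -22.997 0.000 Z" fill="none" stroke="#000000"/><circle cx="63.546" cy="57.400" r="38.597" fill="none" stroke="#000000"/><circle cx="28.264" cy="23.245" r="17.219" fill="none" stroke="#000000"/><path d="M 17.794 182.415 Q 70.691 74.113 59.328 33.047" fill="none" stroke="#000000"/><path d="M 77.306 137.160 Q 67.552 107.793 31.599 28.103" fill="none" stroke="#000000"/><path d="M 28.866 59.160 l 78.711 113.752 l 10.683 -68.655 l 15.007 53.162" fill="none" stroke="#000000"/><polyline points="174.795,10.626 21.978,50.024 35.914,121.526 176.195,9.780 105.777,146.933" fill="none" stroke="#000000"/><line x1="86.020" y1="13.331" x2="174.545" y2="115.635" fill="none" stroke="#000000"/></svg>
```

(bCNC post)
(Date: synthetic)
G21
G90
G00 X100.613 Y182.246
M4 S284
G1 X123.610 Y182.246 F2788
G1 X123.610 Y165.793
G1 X100.613 Y165.793
G1 X100.613 Y182.246
M5
G00 X102.143 Y137.852
M4 S284
G1 X94.772 Y160.539 F2788
G1 X75.473 Y174.560
G1 X51.619 Y174.560
G1 X32.320 Y160.539
G1 X24.949 Y137.852
G1 X32.320 Y115.165
G1 X51.619 Y101.144
G1 X75.473 Y101.144
G1 X94.772 Y115.165
G1 X102.143 Y137.852
M5
G00 X45.483 Y172.007
M4 S284
G1 X42.194 Y182.128 F2788
G1 X33.585 Y188.383
G1 X22.943 Y188.383
G1 X14.334 Y182.128
G1 X11.045 Y172.007
G1 X14.334 Y161.886
G1 X22.943 Y155.631
G1 X33.585 Y155.631
G1 X42.194 Y161.886
G1 X45.483 Y172.007
M5
G00 X17.794 Y12.837
M4 S284
G1 X36.382 Y53.468 F2788
G1 X49.830 Y88.721
G1 X58.137 Y118.594
G1 X61.303 Y143.089
G1 X59.328 Y162.205
M5
G00 X77.306 Y58.092
M4 S284
G1 X72.356 Y71.852 F2788
G1 X65.311 Y89.637
G1 X56.170 Y111.449
G1 X44.932 Y137.286
G1 X31.599 Y167.149
M5
G00 X28.866 Y136.092
M4 S284
G1 X107.577 Y22.340 F2788
G1 X118.260 Y90.995
G1 X133.267 Y37.833
M5
G00 X174.795 Y184.626
M4 S284
G1 X21.978 Y145.228 F2788
G1 X35.914 Y73.726
G1 X176.195 Y185.472
G1 X105.777 Y48.319
M5
G00 X86.020 Y181.921
M4 S284
G1 X174.545 Y79.617 F2788
M5

Since the viewBox matches the mm dimensions, user units are millimetres directly. The only transform is the Y-flip y_m = 195.252 − y_svg.

Shape 1 is a rectangle drawn with `<path>`. Its stroke #000000 means engrave at S284, F2788. After flipping Y the toolpath is (100.613,182.246) → (123.610,182.246) → (123.610,165.793) → (100.613,165.793) → (100.613,182.246), returning to the start.

Shape 2 is a circle drawn with `<circle>`. Its stroke #000000 means engrave at S284, F2788. After flipping Y the toolpath is (102.143,137.852) → (94.772,160.539) → (75.473,174.560) → (51.619,174.560) → (32.320,160.539) → (24.949,137.852) → (32.320,115.165) → (51.619,101.144) → (75.473,101.144) → (94.772,115.165) → (102.143,137.852), returning to the start.

Shape 3 is a circle drawn with `<circle>`. Its stroke #000000 means engrave at S284, F2788. After flipping Y the toolpath is (45.483,172.007) → (42.194,182.128) → (33.585,188.383) → (22.943,188.383) → (14.334,182.128) → (11.045,172.007) → (14.334,161.886) → (22.943,155.631) → (33.585,155.631) → (42.194,161.886) → (45.483,172.007), returning to the start.

Shape 4 is a quadratic bezier drawn with `<path>`. Its stroke #000000 means engrave at S284, F2788. After flipping Y the toolpath is (17.794,12.837) → (36.382,53.468) → (49.830,88.721) → (58.137,118.594) → (61.303,143.089) → (59.328,162.205).

Shape 5 is a quadratic bezier drawn with `<path>`. Its stroke #000000 means engrave at S284, F2788. After flipping Y the toolpath is (77.306,58.092) → (72.356,71.852) → (65.311,89.637) → (56.170,111.449) → (44.932,137.286) → (31.599,167.149).

Shape 6 is a open polyline drawn with `<path>`. Its stroke #000000 means engrave at S284, F2788. After flipping Y the toolpath is (28.866,136.092) → (107.577,22.340) → (118.260,90.995) → (133.267,37.833).

Shape 7 is a open polyline drawn with `<polyline>`. Its stroke #000000 means engrave at S284, F2788. After flipping Y the toolpath is (174.795,184.626) → (21.978,145.228) → (35.914,73.726) → (176.195,185.472) → (105.777,48.319).

Shape 8 is a line segment drawn with `<line>`. Its stroke #000000 means engrave at S284, F2788. After flipping Y the toolpath is (86.020,181.921) → (174.545,79.617).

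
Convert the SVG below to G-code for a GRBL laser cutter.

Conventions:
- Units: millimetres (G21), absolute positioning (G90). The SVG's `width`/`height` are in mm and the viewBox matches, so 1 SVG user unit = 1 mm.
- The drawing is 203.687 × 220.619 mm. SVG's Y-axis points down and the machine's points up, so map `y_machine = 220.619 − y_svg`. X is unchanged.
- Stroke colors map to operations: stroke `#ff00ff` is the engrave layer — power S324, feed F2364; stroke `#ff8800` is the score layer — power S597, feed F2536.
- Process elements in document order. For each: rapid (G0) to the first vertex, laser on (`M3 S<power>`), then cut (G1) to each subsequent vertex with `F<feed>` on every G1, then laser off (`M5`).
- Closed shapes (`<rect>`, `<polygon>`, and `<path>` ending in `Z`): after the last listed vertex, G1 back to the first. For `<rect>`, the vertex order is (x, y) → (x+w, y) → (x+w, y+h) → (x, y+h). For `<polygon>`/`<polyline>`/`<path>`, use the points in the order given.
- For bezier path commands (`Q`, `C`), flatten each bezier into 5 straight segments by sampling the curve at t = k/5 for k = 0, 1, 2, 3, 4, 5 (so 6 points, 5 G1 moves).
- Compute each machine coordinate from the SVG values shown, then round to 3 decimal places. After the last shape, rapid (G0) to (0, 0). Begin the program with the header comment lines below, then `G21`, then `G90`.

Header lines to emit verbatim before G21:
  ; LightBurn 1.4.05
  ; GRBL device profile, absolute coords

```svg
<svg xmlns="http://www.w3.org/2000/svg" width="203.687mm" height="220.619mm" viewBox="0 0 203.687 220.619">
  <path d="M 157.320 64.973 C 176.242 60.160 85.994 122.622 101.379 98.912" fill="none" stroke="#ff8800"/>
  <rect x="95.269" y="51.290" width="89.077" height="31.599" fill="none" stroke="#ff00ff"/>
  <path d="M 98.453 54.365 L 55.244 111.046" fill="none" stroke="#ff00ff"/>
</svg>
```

; LightBurn 1.4.05
; GRBL device profile, absolute coords
G21
G90
G0 X157.320 Y155.646
M3 S597
G1 X157.291 Y151.688 F2536
G1 X141.372 Y138.950 F2536
G1 X119.873 Y124.797 F2536
G1 X103.106 Y116.594 F2536
G1 X101.379 Y121.707 F2536
M5
G0 X95.269 Y169.329
M3 S324
G1 X184.346 Y169.329 F2364
G1 X184.346 Y137.730 F2364
G1 X95.269 Y137.730 F2364
G1 X95.269 Y169.329 F2364
M5
G0 X98.453 Y166.254
M3 S324
G1 X55.244 Y109.573 F2364
M5
G0 X0.000 Y0.000

Since the viewBox matches the mm dimensions, user units are millimetres directly. The only transform is the Y-flip y_m = 220.619 − y_svg.

Shape 1 is a cubic bezier drawn with `<path>`. Its stroke #ff8800 means score at S597, F2536. After flipping Y the toolpath is (157.320,155.646) → (157.291,151.688) → (141.372,138.950) → (119.873,124.797) → (103.106,116.594) → (101.379,121.707).

Shape 2 is a rectangle drawn with `<rect>`. Its stroke #ff00ff means engrave at S324, F2364. After flipping Y the toolpath is (95.269,169.329) → (184.346,169.329) → (184.346,137.730) → (95.269,137.730) → (95.269,169.329), returning to the start.

Shape 3 is a line segment drawn with `<path>`. Its stroke #ff00ff means engrave at S324, F2364. After flipping Y the toolpath is (98.453,166.254) → (55.244,109.573).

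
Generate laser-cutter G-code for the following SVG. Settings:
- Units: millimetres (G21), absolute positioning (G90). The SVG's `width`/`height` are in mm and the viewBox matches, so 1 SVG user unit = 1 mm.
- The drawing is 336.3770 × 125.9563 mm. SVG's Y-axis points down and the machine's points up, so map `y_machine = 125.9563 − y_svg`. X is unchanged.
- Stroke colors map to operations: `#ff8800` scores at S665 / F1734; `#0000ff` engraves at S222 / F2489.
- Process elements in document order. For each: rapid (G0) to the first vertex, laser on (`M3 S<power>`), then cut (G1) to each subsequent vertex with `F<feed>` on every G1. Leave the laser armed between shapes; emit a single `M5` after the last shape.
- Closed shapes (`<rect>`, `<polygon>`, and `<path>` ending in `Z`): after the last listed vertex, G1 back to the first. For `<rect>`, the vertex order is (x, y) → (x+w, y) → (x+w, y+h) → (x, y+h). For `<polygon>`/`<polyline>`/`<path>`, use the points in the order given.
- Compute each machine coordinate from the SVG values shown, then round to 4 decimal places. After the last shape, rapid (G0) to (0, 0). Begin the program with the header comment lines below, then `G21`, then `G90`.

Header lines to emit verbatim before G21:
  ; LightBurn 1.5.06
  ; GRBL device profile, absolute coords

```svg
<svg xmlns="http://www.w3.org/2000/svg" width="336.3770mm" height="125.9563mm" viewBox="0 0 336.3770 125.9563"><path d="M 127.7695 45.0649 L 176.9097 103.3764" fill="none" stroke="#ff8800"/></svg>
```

; LightBurn 1.5.06
; GRBL device profile, absolute coords
G21
G90
G0 X127.7695 Y80.8914
M3 S665
G1 X176.9097 Y22.5799 F1734
M5
G0 X0.0000 Y0.0000

1 u = 1 mm; y_m = 125.9563 − y.

[1] `<path>` line segment, #ff8800→score S665 F1734: (127.7695,80.8914) → (176.9097,22.5799)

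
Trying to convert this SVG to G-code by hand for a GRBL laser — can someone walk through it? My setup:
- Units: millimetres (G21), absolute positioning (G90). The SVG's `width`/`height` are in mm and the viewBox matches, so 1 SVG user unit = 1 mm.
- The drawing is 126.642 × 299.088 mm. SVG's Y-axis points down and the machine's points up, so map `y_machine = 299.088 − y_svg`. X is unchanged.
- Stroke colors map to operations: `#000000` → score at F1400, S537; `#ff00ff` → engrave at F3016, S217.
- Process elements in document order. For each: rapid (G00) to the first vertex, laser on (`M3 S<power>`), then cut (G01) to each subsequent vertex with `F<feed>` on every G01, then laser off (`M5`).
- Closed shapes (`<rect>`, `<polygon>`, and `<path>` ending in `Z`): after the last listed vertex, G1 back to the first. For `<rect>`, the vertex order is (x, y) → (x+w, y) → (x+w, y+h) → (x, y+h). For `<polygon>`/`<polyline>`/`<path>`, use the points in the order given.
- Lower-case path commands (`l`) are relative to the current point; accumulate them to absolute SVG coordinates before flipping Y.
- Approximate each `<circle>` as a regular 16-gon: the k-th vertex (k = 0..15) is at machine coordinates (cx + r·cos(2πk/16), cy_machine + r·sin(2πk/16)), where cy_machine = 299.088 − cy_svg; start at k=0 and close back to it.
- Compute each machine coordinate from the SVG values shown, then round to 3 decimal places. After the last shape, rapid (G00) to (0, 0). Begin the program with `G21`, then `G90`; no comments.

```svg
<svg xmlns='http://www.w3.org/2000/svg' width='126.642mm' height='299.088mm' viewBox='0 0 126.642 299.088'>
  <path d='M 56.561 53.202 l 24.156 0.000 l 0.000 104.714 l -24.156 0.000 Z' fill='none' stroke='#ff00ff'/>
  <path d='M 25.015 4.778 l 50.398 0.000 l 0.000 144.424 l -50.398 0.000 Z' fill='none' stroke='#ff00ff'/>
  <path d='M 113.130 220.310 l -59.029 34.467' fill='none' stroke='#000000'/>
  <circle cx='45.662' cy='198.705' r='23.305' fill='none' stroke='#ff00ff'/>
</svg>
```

viewBox `0 0 126.642 299.088` with mm width/height → 1 unit = 1 mm. Flip: y_m = 299.088 − y_svg.

**Shape 1** — `<path>` rectangle, stroke `#ff00ff` → engrave (S217, F3016). Machine vertices: (56.561,245.886) → (80.717,245.886) → (80.717,141.172) → (56.561,141.172) → (56.561,245.886). Closed: final G1 returns to the first vertex.

**Shape 2** — `<path>` rectangle, stroke `#ff00ff` → engrave (S217, F3016). Machine vertices: (25.015,294.310) → (75.413,294.310) → (75.413,149.886) → (25.015,149.886) → (25.015,294.310). Closed: final G1 returns to the first vertex.

**Shape 3** — `<path>` line segment, stroke `#000000` → score (S537, F1400). Machine vertices: (113.130,78.778) → (54.101,44.311). Open path.

**Shape 4** — `<circle>` circle, stroke `#ff00ff` → engrave (S217, F3016). Machine vertices: (68.967,100.383) → (67.193,109.301) → (62.141,116.862) → (54.580,121.914) → (45.662,123.688) → (36.744,121.914) → (29.183,116.862) → (24.131,109.301) → (22.357,100.383) → (24.131,91.465) → (29.183,83.904) → (36.744,78.852) → (45.662,77.078) → (54.580,78.852) → (62.141,83.904) → (67.193,91.465) → (68.967,100.383). Closed: final G1 returns to the first vertex.

G21
G90
G00 X56.561 Y245.886
M3 S217
G01 X80.717 Y245.886 F3016
G01 X80.717 Y141.172 F3016
G01 X56.561 Y141.172 F3016
G01 X56.561 Y245.886 F3016
M5
G00 X25.015 Y294.310
M3 S217
G01 X75.413 Y294.310 F3016
G01 X75.413 Y149.886 F3016
G01 X25.015 Y149.886 F3016
G01 X25.015 Y294.310 F3016
M5
G00 X113.130 Y78.778
M3 S537
G01 X54.101 Y44.311 F1400
M5
G00 X68.967 Y100.383
M3 S217
G01 X67.193 Y109.301 F3016
G01 X62.141 Y116.862 F3016
G01 X54.580 Y121.914 F3016
G01 X45.662 Y123.688 F3016
G01 X36.744 Y121.914 F3016
G01 X29.183 Y116.862 F3016
G01 X24.131 Y109.301 F3016
G01 X22.357 Y100.383 F3016
G01 X24.131 Y91.465 F3016
G01 X29.183 Y83.904 F3016
G01 X36.744 Y78.852 F3016
G01 X45.662 Y77.078 F3016
G01 X54.580 Y78.852 F3016
G01 X62.141 Y83.904 F3016
G01 X67.193 Y91.465 F3016
G01 X68.967 Y100.383 F3016
M5
G00 X0.000 Y0.000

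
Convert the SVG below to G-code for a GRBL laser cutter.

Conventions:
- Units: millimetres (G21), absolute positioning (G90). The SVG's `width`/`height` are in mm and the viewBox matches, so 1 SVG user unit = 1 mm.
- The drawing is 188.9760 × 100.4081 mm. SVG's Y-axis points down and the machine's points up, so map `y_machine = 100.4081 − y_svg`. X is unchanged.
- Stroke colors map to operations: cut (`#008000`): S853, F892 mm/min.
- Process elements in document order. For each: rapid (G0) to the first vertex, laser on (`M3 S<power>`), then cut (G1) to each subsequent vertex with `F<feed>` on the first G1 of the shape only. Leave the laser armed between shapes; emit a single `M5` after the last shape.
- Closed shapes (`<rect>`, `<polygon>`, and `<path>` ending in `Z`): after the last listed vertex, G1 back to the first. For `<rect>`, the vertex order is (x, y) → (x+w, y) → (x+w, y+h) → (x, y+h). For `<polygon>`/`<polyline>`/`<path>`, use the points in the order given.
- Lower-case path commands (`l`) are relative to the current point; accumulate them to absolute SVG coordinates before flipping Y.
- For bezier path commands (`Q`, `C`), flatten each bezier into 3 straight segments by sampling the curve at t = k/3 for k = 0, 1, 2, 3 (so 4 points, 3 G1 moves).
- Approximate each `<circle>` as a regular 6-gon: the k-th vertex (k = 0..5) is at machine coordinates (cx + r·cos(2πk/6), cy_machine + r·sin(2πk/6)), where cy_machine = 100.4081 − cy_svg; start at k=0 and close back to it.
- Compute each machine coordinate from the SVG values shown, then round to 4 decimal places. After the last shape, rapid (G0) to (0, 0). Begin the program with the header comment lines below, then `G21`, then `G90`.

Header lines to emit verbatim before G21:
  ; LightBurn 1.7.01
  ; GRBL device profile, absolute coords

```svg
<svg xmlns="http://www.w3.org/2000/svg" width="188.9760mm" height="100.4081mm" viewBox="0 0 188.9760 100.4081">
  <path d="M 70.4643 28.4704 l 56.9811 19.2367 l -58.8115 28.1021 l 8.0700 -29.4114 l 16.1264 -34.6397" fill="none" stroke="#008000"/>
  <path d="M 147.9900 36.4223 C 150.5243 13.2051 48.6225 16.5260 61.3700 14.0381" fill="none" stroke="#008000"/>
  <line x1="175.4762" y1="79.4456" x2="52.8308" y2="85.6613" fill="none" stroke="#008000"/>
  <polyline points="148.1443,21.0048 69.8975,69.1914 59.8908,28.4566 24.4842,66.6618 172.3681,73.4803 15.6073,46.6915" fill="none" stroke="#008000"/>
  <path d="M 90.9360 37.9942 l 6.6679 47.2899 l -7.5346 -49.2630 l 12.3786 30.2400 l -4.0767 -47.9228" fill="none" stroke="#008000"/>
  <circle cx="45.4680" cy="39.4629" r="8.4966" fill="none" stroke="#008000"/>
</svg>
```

1 u = 1 mm; y_m = 100.4081 − y.

[1] `<path>` open polyline, #008000→cut S853 F892: (70.4643,71.9377) → (127.4454,52.7010) → (68.6339,24.5989) → (76.7039,54.0103) → (92.8303,88.6500)

[2] `<path>` cubic bezier, #008000→cut S853 F892: (147.9900,63.9858) → (123.8265,79.5550) → (78.7247,84.6203) → (61.3700,86.3700)

[3] `<line>` line segment, #008000→cut S853 F892: (175.4762,20.9625) → (52.8308,14.7468)

[4] `<polyline>` open polyline, #008000→cut S853 F892: (148.1443,79.4033) → (69.8975,31.2167) → (59.8908,71.9515) → (24.4842,33.7463) → (172.3681,26.9278) → (15.6073,53.7166)

[5] `<path>` open polyline, #008000→cut S853 F892: (90.9360,62.4139) → (97.6039,15.1240) → (90.0693,64.3870) → (102.4479,34.1470) → (98.3712,82.0698)

[6] `<circle>` circle, #008000→cut S853 F892: (53.9646,60.9452) → (49.7163,68.3035) → (41.2197,68.3035) → (36.9714,60.9452) → (41.2197,53.5869) → (49.7163,53.5869) → (53.9646,60.9452) (closed)

; LightBurn 1.7.01
; GRBL device profile, absolute coords
G21
G90
G0 X70.4643 Y71.9377
M3 S853
G1 X127.4454 Y52.7010 F892
G1 X68.6339 Y24.5989
G1 X76.7039 Y54.0103
G1 X92.8303 Y88.6500
G0 X147.9900 Y63.9858
M3 S853
G1 X123.8265 Y79.5550 F892
G1 X78.7247 Y84.6203
G1 X61.3700 Y86.3700
G0 X175.4762 Y20.9625
M3 S853
G1 X52.8308 Y14.7468 F892
G0 X148.1443 Y79.4033
M3 S853
G1 X69.8975 Y31.2167 F892
G1 X59.8908 Y71.9515
G1 X24.4842 Y33.7463
G1 X172.3681 Y26.9278
G1 X15.6073 Y53.7166
G0 X90.9360 Y62.4139
M3 S853
G1 X97.6039 Y15.1240 F892
G1 X90.0693 Y64.3870
G1 X102.4479 Y34.1470
G1 X98.3712 Y82.0698
G0 X53.9646 Y60.9452
M3 S853
G1 X49.7163 Y68.3035 F892
G1 X41.2197 Y68.3035
G1 X36.9714 Y60.9452
G1 X41.2197 Y53.5869
G1 X49.7163 Y53.5869
G1 X53.9646 Y60.9452
M5
G0 X0.0000 Y0.0000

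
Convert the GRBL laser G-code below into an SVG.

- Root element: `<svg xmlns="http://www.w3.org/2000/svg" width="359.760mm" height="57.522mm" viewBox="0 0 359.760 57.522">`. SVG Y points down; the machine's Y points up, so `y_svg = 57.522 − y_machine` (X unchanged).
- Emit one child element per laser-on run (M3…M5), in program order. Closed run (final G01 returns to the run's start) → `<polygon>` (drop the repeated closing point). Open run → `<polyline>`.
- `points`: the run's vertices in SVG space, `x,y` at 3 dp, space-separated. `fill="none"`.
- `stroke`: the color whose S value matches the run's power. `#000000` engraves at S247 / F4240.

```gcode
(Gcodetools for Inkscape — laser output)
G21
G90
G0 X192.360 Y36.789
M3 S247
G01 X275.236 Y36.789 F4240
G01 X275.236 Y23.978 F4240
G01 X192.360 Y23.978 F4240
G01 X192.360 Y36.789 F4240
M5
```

<svg xmlns="http://www.w3.org/2000/svg" width="359.760mm" height="57.522mm" viewBox="0 0 359.760 57.522">
  <polygon points="192.360,20.733 275.236,20.733 275.236,33.544 192.360,33.544" fill="none" stroke="#000000"/>
</svg>

Each laser-on run becomes one SVG element. Flip Y back into SVG space with y_svg = 57.522 − y_machine. Every run uses S247, so all elements get stroke `#000000` (engrave).

Run 1: The run returns to its start, so emit a `<polygon>` with points (Y-flipped): 192.360,20.733 275.236,20.733 275.236,33.544 192.360,33.544.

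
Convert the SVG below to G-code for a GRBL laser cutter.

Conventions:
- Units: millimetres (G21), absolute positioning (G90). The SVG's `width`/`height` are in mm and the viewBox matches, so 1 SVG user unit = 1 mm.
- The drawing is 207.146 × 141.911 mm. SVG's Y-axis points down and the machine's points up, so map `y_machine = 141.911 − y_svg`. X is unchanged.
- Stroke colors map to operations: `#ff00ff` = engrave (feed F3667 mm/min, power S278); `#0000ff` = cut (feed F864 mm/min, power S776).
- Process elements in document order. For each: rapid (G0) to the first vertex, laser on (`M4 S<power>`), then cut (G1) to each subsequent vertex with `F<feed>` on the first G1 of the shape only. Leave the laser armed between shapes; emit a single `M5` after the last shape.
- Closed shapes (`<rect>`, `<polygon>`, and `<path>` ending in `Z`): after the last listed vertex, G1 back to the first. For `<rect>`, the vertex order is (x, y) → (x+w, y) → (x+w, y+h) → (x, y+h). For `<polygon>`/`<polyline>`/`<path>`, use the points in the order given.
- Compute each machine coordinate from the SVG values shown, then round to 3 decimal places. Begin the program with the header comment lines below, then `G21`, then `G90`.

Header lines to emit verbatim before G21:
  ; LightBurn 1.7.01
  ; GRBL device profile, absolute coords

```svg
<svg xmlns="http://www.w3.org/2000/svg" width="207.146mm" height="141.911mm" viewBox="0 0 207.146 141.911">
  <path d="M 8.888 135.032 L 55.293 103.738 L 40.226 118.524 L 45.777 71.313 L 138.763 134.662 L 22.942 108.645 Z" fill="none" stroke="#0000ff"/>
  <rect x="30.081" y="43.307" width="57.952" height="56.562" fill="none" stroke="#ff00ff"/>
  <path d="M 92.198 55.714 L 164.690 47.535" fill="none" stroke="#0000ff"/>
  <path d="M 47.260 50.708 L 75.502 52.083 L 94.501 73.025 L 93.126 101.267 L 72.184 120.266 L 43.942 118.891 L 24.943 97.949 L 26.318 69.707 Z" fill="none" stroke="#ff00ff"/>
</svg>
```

1 u = 1 mm; y_m = 141.911 − y.

[1] `<path>` closed polygon, #0000ff→cut S776 F864: (8.888,6.879) → (55.293,38.173) → (40.226,23.387) → (45.777,70.598) → (138.763,7.249) → (22.942,33.266) → (8.888,6.879) (closed)

[2] `<rect>` rectangle, #ff00ff→engrave S278 F3667: (30.081,98.604) → (88.033,98.604) → (88.033,42.042) → (30.081,42.042) → (30.081,98.604) (closed)

[3] `<path>` line segment, #0000ff→cut S776 F864: (92.198,86.197) → (164.690,94.376)

[4] `<path>` regular polygon, #ff00ff→engrave S278 F3667: (47.260,91.203) → (75.502,89.828) → (94.501,68.886) → (93.126,40.644) → (72.184,21.645) → (43.942,23.020) → (24.943,43.962) → (26.318,72.204) → (47.260,91.203) (closed)

; LightBurn 1.7.01
; GRBL device profile, absolute coords
G21
G90
G0 X8.888 Y6.879
M4 S776
G1 X55.293 Y38.173 F864
G1 X40.226 Y23.387
G1 X45.777 Y70.598
G1 X138.763 Y7.249
G1 X22.942 Y33.266
G1 X8.888 Y6.879
G0 X30.081 Y98.604
M4 S278
G1 X88.033 Y98.604 F3667
G1 X88.033 Y42.042
G1 X30.081 Y42.042
G1 X30.081 Y98.604
G0 X92.198 Y86.197
M4 S776
G1 X164.690 Y94.376 F864
G0 X47.260 Y91.203
M4 S278
G1 X75.502 Y89.828 F3667
G1 X94.501 Y68.886
G1 X93.126 Y40.644
G1 X72.184 Y21.645
G1 X43.942 Y23.020
G1 X24.943 Y43.962
G1 X26.318 Y72.204
G1 X47.260 Y91.203
M5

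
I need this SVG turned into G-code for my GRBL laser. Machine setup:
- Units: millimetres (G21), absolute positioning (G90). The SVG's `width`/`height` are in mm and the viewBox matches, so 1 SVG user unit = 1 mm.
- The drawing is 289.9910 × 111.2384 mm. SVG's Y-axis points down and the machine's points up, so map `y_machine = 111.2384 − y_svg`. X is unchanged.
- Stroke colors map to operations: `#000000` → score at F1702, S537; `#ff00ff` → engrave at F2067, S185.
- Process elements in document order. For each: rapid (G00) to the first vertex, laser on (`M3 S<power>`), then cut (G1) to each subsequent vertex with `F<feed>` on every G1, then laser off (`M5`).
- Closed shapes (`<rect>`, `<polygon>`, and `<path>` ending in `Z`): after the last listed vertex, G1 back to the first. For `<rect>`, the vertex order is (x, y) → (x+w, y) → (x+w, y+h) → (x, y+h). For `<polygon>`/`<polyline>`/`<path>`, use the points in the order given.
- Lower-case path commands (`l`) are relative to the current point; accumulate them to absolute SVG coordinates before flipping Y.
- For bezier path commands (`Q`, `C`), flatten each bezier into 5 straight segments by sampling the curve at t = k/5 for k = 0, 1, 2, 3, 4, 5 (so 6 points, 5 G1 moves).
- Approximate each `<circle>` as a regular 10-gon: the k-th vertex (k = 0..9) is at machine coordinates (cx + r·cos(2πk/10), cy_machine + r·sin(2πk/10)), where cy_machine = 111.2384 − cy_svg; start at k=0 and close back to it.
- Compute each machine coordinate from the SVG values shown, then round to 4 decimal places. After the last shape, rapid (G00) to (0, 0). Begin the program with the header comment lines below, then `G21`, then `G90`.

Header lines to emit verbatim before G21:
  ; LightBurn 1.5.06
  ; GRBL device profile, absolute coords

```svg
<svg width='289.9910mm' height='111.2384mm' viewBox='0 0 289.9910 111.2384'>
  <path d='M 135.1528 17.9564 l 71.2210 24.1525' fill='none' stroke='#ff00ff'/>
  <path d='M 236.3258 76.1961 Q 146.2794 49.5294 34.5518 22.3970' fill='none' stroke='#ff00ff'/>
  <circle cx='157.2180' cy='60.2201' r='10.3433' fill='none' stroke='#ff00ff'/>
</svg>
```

1 u = 1 mm; y_m = 111.2384 − y.

[1] `<path>` line segment, #ff00ff→engrave S185 F2067: (135.1528,93.2820) → (206.3738,69.1295)

[2] `<path>` quadratic bezier, #ff00ff→engrave S185 F2067: (236.3258,35.0423) → (199.4400,45.7276) → (160.8197,56.4502) → (120.4649,67.2100) → (78.3756,78.0071) → (34.5518,88.8414)

[3] `<circle>` circle, #ff00ff→engrave S185 F2067: (167.5613,51.0183) → (165.5859,57.0979) → (160.4143,60.8554) → (154.0217,60.8554) → (148.8501,57.0979) → (146.8747,51.0183) → (148.8501,44.9387) → (154.0217,41.1812) → (160.4143,41.1812) → (165.5859,44.9387) → (167.5613,51.0183) (closed)

; LightBurn 1.5.06
; GRBL device profile, absolute coords
G21
G90
G00 X135.1528 Y93.2820
M3 S185
G1 X206.3738 Y69.1295 F2067
M5
G00 X236.3258 Y35.0423
M3 S185
G1 X199.4400 Y45.7276 F2067
G1 X160.8197 Y56.4502 F2067
G1 X120.4649 Y67.2100 F2067
G1 X78.3756 Y78.0071 F2067
G1 X34.5518 Y88.8414 F2067
M5
G00 X167.5613 Y51.0183
M3 S185
G1 X165.5859 Y57.0979 F2067
G1 X160.4143 Y60.8554 F2067
G1 X154.0217 Y60.8554 F2067
G1 X148.8501 Y57.0979 F2067
G1 X146.8747 Y51.0183 F2067
G1 X148.8501 Y44.9387 F2067
G1 X154.0217 Y41.1812 F2067
G1 X160.4143 Y41.1812 F2067
G1 X165.5859 Y44.9387 F2067
G1 X167.5613 Y51.0183 F2067
M5
G00 X0.0000 Y0.0000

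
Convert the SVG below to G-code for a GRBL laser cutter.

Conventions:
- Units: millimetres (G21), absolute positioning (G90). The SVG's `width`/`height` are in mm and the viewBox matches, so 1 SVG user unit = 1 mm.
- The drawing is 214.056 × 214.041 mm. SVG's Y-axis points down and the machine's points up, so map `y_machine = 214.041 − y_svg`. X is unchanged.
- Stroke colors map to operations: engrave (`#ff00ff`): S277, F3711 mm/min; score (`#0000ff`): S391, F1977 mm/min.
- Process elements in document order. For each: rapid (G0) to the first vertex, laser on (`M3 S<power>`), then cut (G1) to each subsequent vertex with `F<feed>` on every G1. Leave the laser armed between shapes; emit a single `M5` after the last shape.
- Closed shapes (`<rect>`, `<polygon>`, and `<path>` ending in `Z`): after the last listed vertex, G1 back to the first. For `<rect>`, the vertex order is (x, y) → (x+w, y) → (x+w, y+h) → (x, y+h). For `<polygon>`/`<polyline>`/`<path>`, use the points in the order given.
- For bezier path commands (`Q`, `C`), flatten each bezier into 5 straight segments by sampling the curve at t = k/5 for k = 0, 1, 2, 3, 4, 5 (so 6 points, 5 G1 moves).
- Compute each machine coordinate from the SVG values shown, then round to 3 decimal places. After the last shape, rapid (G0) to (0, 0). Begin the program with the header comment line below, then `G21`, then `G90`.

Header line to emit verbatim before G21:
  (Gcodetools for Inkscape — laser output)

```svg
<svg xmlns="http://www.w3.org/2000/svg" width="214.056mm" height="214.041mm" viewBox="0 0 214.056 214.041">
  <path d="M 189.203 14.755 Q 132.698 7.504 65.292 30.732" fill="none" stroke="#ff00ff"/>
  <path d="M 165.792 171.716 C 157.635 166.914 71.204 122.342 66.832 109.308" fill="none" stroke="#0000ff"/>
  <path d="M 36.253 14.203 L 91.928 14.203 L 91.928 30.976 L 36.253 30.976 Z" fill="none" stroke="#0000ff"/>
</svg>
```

(Gcodetools for Inkscape — laser output)
G21
G90
G0 X189.203 Y199.286
M3 S277
G1 X166.165 Y200.967 F3711
G1 X142.255 Y200.210 F3711
G1 X117.473 Y197.015 F3711
G1 X91.818 Y191.381 F3711
G1 X65.292 Y183.309 F3711
G0 X165.792 Y42.325
M3 S391
G1 X152.788 Y49.408 F1977
G1 X128.693 Y62.613 F1977
G1 X101.205 Y78.518 F1977
G1 X78.020 Y93.699 F1977
G1 X66.832 Y104.733 F1977
G0 X36.253 Y199.838
M3 S391
G1 X91.928 Y199.838 F1977
G1 X91.928 Y183.065 F1977
G1 X36.253 Y183.065 F1977
G1 X36.253 Y199.838 F1977
M5
G0 X0.000 Y0.000

viewBox `0 0 214.056 214.041` with mm width/height → 1 unit = 1 mm. Flip: y_m = 214.041 − y_svg.

**Shape 1** — `<path>` quadratic bezier, stroke `#ff00ff` → engrave (S277, F3711). Control points (SVG): P0=(189.203,14.755), P1=(132.698,7.504), P2=(65.292,30.732); sampled at t=k/5. Machine vertices: (189.203,199.286) → (166.165,200.967) → (142.255,200.210) → (117.473,197.015) → (91.818,191.381) → (65.292,183.309). Open path.

**Shape 2** — `<path>` cubic bezier, stroke `#0000ff` → score (S391, F1977). Control points (SVG): P0=(165.792,171.716), P1=(157.635,166.914), P2=(71.204,122.342), P3=(66.832,109.308); sampled at t=k/5. Machine vertices: (165.792,42.325) → (152.788,49.408) → (128.693,62.613) → (101.205,78.518) → (78.020,93.699) → (66.832,104.733). Open path.

**Shape 3** — `<path>` rectangle, stroke `#0000ff` → score (S391, F1977). Machine vertices: (36.253,199.838) → (91.928,199.838) → (91.928,183.065) → (36.253,183.065) → (36.253,199.838). Closed: final G1 returns to the first vertex.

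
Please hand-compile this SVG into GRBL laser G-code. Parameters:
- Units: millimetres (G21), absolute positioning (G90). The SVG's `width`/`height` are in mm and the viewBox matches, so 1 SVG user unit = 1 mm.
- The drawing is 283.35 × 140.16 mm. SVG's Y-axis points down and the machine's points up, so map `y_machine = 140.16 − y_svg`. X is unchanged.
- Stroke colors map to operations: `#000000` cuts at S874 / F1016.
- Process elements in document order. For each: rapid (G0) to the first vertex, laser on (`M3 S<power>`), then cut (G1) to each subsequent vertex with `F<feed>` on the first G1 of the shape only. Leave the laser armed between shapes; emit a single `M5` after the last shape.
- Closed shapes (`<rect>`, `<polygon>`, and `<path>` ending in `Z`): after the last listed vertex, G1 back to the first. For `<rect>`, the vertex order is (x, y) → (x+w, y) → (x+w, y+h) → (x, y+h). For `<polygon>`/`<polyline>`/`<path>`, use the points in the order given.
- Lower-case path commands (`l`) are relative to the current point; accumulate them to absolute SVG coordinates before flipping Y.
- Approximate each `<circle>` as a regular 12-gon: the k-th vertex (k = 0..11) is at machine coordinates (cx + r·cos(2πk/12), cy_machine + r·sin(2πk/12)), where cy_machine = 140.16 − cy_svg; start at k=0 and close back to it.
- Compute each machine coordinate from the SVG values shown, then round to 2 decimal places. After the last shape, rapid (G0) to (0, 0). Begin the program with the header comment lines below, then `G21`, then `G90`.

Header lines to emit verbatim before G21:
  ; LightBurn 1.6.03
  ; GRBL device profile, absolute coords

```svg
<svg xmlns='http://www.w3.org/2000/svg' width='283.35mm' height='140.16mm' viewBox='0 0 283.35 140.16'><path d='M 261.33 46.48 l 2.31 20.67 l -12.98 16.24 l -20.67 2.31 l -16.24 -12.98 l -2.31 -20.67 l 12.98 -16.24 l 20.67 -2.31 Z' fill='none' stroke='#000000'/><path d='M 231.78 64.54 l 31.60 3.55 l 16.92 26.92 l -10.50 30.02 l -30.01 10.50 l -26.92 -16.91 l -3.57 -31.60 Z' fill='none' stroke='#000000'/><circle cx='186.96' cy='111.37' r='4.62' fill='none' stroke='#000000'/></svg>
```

viewBox `0 0 283.35 140.16` with mm width/height → 1 unit = 1 mm. Flip: y_m = 140.16 − y_svg.

**Shape 1** — `<path>` regular polygon, stroke `#000000` → cut (S874, F1016). Machine vertices: (261.33,93.68) → (263.64,73.01) → (250.66,56.77) → (229.99,54.46) → (213.75,67.44) → (211.44,88.11) → (224.42,104.35) → (245.09,106.66) → (261.33,93.68). Closed: final G1 returns to the first vertex.

**Shape 2** — `<path>` regular polygon, stroke `#000000` → cut (S874, F1016). Machine vertices: (231.78,75.62) → (263.38,72.07) → (280.30,45.15) → (269.80,15.13) → (239.79,4.63) → (212.87,21.54) → (209.30,53.14) → (231.78,75.62). Closed: final G1 returns to the first vertex.

**Shape 3** — `<circle>` circle, stroke `#000000` → cut (S874, F1016). Machine vertices: (191.58,28.79) → (190.96,31.10) → (189.27,32.79) → (186.96,33.41) → (184.65,32.79) → (182.96,31.10) → (182.34,28.79) → (182.96,26.48) → (184.65,24.79) → (186.96,24.17) → (189.27,24.79) → (190.96,26.48) → (191.58,28.79). Closed: final G1 returns to the first vertex.

; LightBurn 1.6.03
; GRBL device profile, absolute coords
G21
G90
G0 X261.33 Y93.68
M3 S874
G1 X263.64 Y73.01 F1016
G1 X250.66 Y56.77
G1 X229.99 Y54.46
G1 X213.75 Y67.44
G1 X211.44 Y88.11
G1 X224.42 Y104.35
G1 X245.09 Y106.66
G1 X261.33 Y93.68
G0 X231.78 Y75.62
M3 S874
G1 X263.38 Y72.07 F1016
G1 X280.30 Y45.15
G1 X269.80 Y15.13
G1 X239.79 Y4.63
G1 X212.87 Y21.54
G1 X209.30 Y53.14
G1 X231.78 Y75.62
G0 X191.58 Y28.79
M3 S874
G1 X190.96 Y31.10 F1016
G1 X189.27 Y32.79
G1 X186.96 Y33.41
G1 X184.65 Y32.79
G1 X182.96 Y31.10
G1 X182.34 Y28.79
G1 X182.96 Y26.48
G1 X184.65 Y24.79
G1 X186.96 Y24.17
G1 X189.27 Y24.79
G1 X190.96 Y26.48
G1 X191.58 Y28.79
M5
G0 X0.00 Y0.00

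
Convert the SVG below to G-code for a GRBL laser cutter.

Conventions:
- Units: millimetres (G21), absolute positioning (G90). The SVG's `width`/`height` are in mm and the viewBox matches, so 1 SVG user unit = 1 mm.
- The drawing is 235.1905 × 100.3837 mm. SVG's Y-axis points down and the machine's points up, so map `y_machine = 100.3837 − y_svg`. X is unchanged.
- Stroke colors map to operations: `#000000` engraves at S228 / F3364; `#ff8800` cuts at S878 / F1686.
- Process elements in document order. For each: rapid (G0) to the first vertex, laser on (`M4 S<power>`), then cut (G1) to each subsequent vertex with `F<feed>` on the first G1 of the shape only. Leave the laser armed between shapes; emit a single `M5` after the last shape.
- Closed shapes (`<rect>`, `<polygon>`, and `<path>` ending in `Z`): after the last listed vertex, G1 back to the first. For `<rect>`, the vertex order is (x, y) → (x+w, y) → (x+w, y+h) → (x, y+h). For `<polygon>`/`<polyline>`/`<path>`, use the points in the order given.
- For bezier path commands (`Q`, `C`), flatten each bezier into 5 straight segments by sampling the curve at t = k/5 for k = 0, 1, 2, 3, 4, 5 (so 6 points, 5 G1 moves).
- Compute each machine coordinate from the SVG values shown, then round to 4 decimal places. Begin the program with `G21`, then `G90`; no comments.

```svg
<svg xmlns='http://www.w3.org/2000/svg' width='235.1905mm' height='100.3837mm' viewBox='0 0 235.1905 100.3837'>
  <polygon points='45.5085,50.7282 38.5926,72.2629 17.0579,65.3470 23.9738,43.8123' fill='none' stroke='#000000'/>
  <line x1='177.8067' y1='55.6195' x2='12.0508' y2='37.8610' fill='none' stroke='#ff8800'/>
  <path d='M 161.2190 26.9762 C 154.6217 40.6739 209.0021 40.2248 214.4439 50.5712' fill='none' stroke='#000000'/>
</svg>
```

G21
G90
G0 X45.5085 Y49.6555
M4 S228
G1 X38.5926 Y28.1208 F3364
G1 X17.0579 Y35.0367
G1 X23.9738 Y56.5714
G1 X45.5085 Y49.6555
G0 X177.8067 Y44.7642
M4 S878
G1 X12.0508 Y62.5227 F1686
G0 X161.2190 Y73.4075
M4 S228
G1 X163.6986 Y66.6870 F3364
G1 X175.5369 Y62.1644
G1 X191.4579 Y58.6426
G1 X206.1855 Y54.9244
G1 X214.4439 Y49.8125
M5

1 u = 1 mm; y_m = 100.3837 − y.

[1] `<polygon>` regular polygon, #000000→engrave S228 F3364: (45.5085,49.6555) → (38.5926,28.1208) → (17.0579,35.0367) → (23.9738,56.5714) → (45.5085,49.6555) (closed)

[2] `<line>` line segment, #ff8800→cut S878 F1686: (177.8067,44.7642) → (12.0508,62.5227)

[3] `<path>` cubic bezier, #000000→engrave S228 F3364: (161.2190,73.4075) → (163.6986,66.6870) → (175.5369,62.1644) → (191.4579,58.6426) → (206.1855,54.9244) → (214.4439,49.8125)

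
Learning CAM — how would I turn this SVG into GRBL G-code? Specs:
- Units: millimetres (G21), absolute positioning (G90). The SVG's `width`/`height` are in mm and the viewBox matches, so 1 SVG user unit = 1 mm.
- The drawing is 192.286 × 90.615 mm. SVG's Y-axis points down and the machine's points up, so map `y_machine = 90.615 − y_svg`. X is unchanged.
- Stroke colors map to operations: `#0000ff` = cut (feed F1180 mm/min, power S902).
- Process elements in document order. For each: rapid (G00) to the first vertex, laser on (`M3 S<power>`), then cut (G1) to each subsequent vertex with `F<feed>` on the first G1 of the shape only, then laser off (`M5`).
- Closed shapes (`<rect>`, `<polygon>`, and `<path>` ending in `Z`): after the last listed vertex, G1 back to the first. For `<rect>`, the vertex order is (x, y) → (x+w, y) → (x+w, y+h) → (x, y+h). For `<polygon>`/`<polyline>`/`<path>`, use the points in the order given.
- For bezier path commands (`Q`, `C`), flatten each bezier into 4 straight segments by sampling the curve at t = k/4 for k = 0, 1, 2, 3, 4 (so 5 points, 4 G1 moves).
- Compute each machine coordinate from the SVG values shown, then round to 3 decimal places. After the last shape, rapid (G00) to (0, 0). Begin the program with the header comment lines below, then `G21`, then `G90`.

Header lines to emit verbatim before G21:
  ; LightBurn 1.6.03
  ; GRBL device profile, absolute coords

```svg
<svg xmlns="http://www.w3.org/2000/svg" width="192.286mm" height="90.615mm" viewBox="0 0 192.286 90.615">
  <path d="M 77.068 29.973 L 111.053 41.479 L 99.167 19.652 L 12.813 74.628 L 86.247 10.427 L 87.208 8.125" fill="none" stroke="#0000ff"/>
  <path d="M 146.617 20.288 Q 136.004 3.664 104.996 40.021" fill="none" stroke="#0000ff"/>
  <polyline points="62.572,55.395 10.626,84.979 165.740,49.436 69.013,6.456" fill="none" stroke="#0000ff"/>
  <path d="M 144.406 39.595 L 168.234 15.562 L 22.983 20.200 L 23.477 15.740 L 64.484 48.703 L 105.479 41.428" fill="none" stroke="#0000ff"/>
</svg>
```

; LightBurn 1.6.03
; GRBL device profile, absolute coords
G21
G90
G00 X77.068 Y60.642
M3 S902
G1 X111.053 Y49.136 F1180
G1 X99.167 Y70.963
G1 X12.813 Y15.987
G1 X86.247 Y80.188
G1 X87.208 Y82.490
M5
G00 X146.617 Y70.327
M3 S902
G1 X140.036 Y75.328 F1180
G1 X130.905 Y73.706
G1 X119.225 Y65.461
G1 X104.996 Y50.594
M5
G00 X62.572 Y35.220
M3 S902
G1 X10.626 Y5.636 F1180
G1 X165.740 Y41.179
G1 X69.013 Y84.159
M5
G00 X144.406 Y51.020
M3 S902
G1 X168.234 Y75.053 F1180
G1 X22.983 Y70.415
G1 X23.477 Y74.875
G1 X64.484 Y41.912
G1 X105.479 Y49.187
M5
G00 X0.000 Y0.000

1 u = 1 mm; y_m = 90.615 − y.

[1] `<path>` open polyline, #0000ff→cut S902 F1180: (77.068,60.642) → (111.053,49.136) → (99.167,70.963) → (12.813,15.987) → (86.247,80.188) → (87.208,82.490)

[2] `<path>` quadratic bezier, #0000ff→cut S902 F1180: (146.617,70.327) → (140.036,75.328) → (130.905,73.706) → (119.225,65.461) → (104.996,50.594)

[3] `<polyline>` open polyline, #0000ff→cut S902 F1180: (62.572,35.220) → (10.626,5.636) → (165.740,41.179) → (69.013,84.159)

[4] `<path>` open polyline, #0000ff→cut S902 F1180: (144.406,51.020) → (168.234,75.053) → (22.983,70.415) → (23.477,74.875) → (64.484,41.912) → (105.479,49.187)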